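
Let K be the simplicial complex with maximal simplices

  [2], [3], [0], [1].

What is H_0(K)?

We work with the vertex ordering 0 < 1 < 2 < 3. The simplices of K, each written with vertices in increasing order, are:

  0-simplices (4): [0], [1], [2], [3]

Hence C_0 ≅ Z^4.

Now H_k = ker ∂_k / im ∂_{k+1}, so:

  H_0: rank C_0 − rank ∂_1 = 4 − 0 = 4, and there is no ∂_1, so H_0 = Z^4.

H_0 = Z^4.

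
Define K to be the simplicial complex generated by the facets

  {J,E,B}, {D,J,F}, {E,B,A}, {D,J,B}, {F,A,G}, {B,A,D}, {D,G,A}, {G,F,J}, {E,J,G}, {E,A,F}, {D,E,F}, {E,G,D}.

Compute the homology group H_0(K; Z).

H_0 = Z.

Fix the vertex order A < B < D < E < F < G < J and write every simplex with vertices in increasing order. Then dim K = 2 and the simplices of K are:

  0-simplices (7): A, B, D, E, F, G, J
  1-simplices (18): AB, AD, AE, AF, AG, BD, BE, BJ, DE, DF, DG, DJ, EF, EG, EJ, FG, FJ, GJ
  2-simplices (12): ABD, ABE, ADG, AEF, AFG, BDJ, BEJ, DEF, DEG, DFJ, EGJ, FGJ

Hence C_0 ≅ Z^7, C_1 ≅ Z^18, C_2 ≅ Z^12.

Boundary ∂_1: C_1 → C_0 maps an edge to its endpoints' difference, ∂[p,q] = q − p.
As a 7×18 matrix over Z this has rank 6, with invariant factors (1,1,1,1,1,1).

∂_2: C_2 → C_1 acts by ∂[p,q,r] = [q,r] − [p,r] + [p,q]. For instance
  ∂DEF = EF − DF + DE,
  ∂BEJ = EJ − BJ + BE.
As a 18×12 matrix over Z this has rank 12, with invariant factors (1,1,1,1,1,1,1,1,1,1,1,2).

From H_k ≅ ker(∂_k) / im(∂_{k+1}) we obtain:

  H_0: rank C_0 − rank ∂_1 = 7 − 6 = 1, and the invariant factors of ∂_1 are all 1, so H_0 = Z.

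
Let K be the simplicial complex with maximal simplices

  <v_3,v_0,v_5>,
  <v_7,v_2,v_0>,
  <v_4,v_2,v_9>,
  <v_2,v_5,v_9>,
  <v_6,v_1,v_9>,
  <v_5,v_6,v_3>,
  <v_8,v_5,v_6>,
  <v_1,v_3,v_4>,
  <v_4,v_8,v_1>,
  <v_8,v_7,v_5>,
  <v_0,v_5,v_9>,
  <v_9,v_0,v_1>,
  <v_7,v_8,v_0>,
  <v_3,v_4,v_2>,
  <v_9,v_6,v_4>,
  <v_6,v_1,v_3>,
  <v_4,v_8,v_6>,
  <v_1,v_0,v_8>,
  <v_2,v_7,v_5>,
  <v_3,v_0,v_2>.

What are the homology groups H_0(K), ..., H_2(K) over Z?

Order the vertices as v_0 < v_1 < v_2 < v_3 < v_4 < v_5 < v_6 < v_7 < v_8 < v_9. Listing each simplex with vertices in this order, K has dimension 2 with simplices:

  0-simplices (10): [v_0], [v_1], [v_2], [v_3], [v_4], [v_5], [v_6], [v_7], [v_8], [v_9]
  1-simplices (30): (30 of them)
  2-simplices (20): (20 of them)

giving chain groups C_0 ≅ Z^10, C_1 ≅ Z^30, C_2 ≅ Z^20.

∂_1: C_1 → C_0 maps an edge to its endpoints' difference, ∂[p,q] = q − p.
The resulting 10×30 matrix has rank 9, and its Smith normal form has invariant factors (1,1,1,1,1,1,1,1,1).

The boundary map ∂_2: C_2 → C_1 acts by ∂[p,q,r] = [q,r] − [p,r] + [p,q]. For instance
  ∂[v_5,v_6,v_8] = [v_6,v_8] − [v_5,v_8] + [v_5,v_6],
  ∂[v_1,v_6,v_9] = [v_6,v_9] − [v_1,v_9] + [v_1,v_6].
The resulting 30×20 matrix has rank 20, and its Smith normal form has invariant factors (1,1,1,1,1,1,1,1,1,1,1,1,1,1,1,1,1,1,1,2).

Computing H_k = (kernel of ∂_k) / (image of ∂_{k+1}):

  H_0: rank C_0 − rank ∂_1 = 10 − 9 = 1, and the invariant factors of ∂_1 are all 1, so H_0 ≅ Z.
  H_1: rank ker ∂_1 − rank ∂_2 = (30 − 9) − 20 = 1, and ∂_2 has invariant factor 2 > 1, so H_1 ≅ Z ⊕ Z/2Z.
  H_2: rank ker ∂_2 − rank ∂_3 = (20 − 20) − 0 = 0, and there is no ∂_3, so H_2 ≅ 0.

H_0 ≅ Z,  H_1 ≅ Z ⊕ Z/2Z,  H_2 = 0.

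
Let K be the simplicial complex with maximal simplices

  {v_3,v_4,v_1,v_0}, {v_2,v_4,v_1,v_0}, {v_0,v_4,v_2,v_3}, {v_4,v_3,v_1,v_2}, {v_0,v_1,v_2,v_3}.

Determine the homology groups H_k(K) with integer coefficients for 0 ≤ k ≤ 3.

We work with the vertex ordering v_0 < v_1 < v_2 < v_3 < v_4. The simplices of K, each written with vertices in increasing order, are:

  0-simplices (5): [v_0], [v_1], [v_2], [v_3], [v_4]
  1-simplices (10): [v_0,v_1], [v_0,v_2], [v_0,v_3], [v_0,v_4], [v_1,v_2], [v_1,v_3], [v_1,v_4], [v_2,v_3], [v_2,v_4], [v_3,v_4]
  2-simplices (10): [v_0,v_1,v_2], [v_0,v_1,v_3], [v_0,v_1,v_4], [v_0,v_2,v_3], [v_0,v_2,v_4], [v_0,v_3,v_4], [v_1,v_2,v_3], [v_1,v_2,v_4], [v_1,v_3,v_4], [v_2,v_3,v_4]
  3-simplices (5): [v_0,v_1,v_2,v_3], [v_0,v_1,v_2,v_4], [v_0,v_1,v_3,v_4], [v_0,v_2,v_3,v_4], [v_1,v_2,v_3,v_4]

Hence C_0 ≅ Z^5, C_1 ≅ Z^10, C_2 ≅ Z^10, C_3 ≅ Z^5.

∂_1: C_1 → C_0 is given by ∂[p,q] = [q] − [p]. For instance
  ∂[v_0,v_2] = [v_2] − [v_0].
The 5×10 boundary matrix has rank 4 and Smith normal form diag(1,1,1,1).

∂_2: C_2 → C_1 maps a triangle to the signed sum of its edges. For instance
  ∂[v_0,v_1,v_3] = [v_1,v_3] − [v_0,v_3] + [v_0,v_1],
  ∂[v_0,v_1,v_4] = [v_1,v_4] − [v_0,v_4] + [v_0,v_1].
The 10×10 boundary matrix has rank 6 and Smith normal form diag(1,1,1,1,1,1).

Boundary ∂_3: C_3 → C_2 sends each 3-simplex σ to the alternating sum Σ_i (−1)^i (σ with its i-th vertex removed). For instance
  ∂[v_0,v_1,v_2,v_4] = [v_1,v_2,v_4] − [v_0,v_2,v_4] + [v_0,v_1,v_4] − [v_0,v_1,v_2],
  ∂[v_0,v_2,v_3,v_4] = [v_2,v_3,v_4] − [v_0,v_3,v_4] + [v_0,v_2,v_4] − [v_0,v_2,v_3].
The 10×5 boundary matrix has rank 4 and Smith normal form diag(1,1,1,1).

From H_k ≅ ker(∂_k) / im(∂_{k+1}) we obtain:

  H_0: rank C_0 − rank ∂_1 = 5 − 4 = 1, and the invariant factors of ∂_1 are all 1, so H_0 ≅ Z.
  H_1: rank ker ∂_1 − rank ∂_2 = (10 − 4) − 6 = 0, and the invariant factors of ∂_2 are all 1, so H_1 ≅ 0.
  H_2: rank ker ∂_2 − rank ∂_3 = (10 − 6) − 4 = 0, and the invariant factors of ∂_3 are all 1, so H_2 ≅ 0.
  H_3: rank ker ∂_3 − rank ∂_4 = (5 − 4) − 0 = 1, and there is no ∂_4, so H_3 ≅ Z.

H_0 ≅ Z,  H_1 = 0,  H_2 = 0,  H_3 ≅ Z.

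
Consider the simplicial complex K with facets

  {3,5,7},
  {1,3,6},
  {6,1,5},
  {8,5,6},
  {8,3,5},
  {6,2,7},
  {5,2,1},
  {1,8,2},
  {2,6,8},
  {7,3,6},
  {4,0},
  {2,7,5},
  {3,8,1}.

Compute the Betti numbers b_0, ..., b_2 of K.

Order the vertices as 0 < 1 < 2 < 3 < 4 < 5 < 6 < 7 < 8. Listing each simplex with vertices in this order, K has dimension 2 with simplices:

  0-simplices (9): [0], [1], [2], [3], [4], [5], [6], [7], [8]
  1-simplices (19): [0,4], [1,2], [1,3], [1,5], [1,6], [1,8], [2,5], [2,6], [2,7], [2,8], [3,5], [3,6], [3,7], [3,8], [5,6], [5,7], [5,8], [6,7], [6,8]
  2-simplices (12): [1,2,5], [1,2,8], [1,3,6], [1,3,8], [1,5,6], [2,5,7], [2,6,7], [2,6,8], [3,5,7], [3,5,8], [3,6,7], [5,6,8]

giving chain groups C_0 ≅ Z^9, C_1 ≅ Z^19, C_2 ≅ Z^12.

The boundary map ∂_1: C_1 → C_0 is given by ∂[p,q] = [q] − [p].
The 9×19 boundary matrix has rank 7 and Smith normal form diag(1,1,1,1,1,1,1).

The boundary map ∂_2: C_2 → C_1 acts by ∂[p,q,r] = [q,r] − [p,r] + [p,q]. For instance
  ∂[3,5,7] = [5,7] − [3,7] + [3,5],
  ∂[5,6,8] = [6,8] − [5,8] + [5,6].
As a 19×12 matrix over Z this has rank 12, with invariant factors (1,1,1,1,1,1,1,1,1,1,1,2).

Reading off H_k = ker ∂_k / im ∂_{k+1}:

  H_0: rank C_0 − rank ∂_1 = 9 − 7 = 2, and the invariant factors of ∂_1 are all 1, so H_0 = Z^2.
  H_1: rank ker ∂_1 − rank ∂_2 = (19 − 7) − 12 = 0, and ∂_2 has invariant factor 2 > 1, so H_1 = Z/2Z.
  H_2: rank ker ∂_2 − rank ∂_3 = (12 − 12) − 0 = 0, and there is no ∂_3, so H_2 = 0.

As a check, the Euler characteristic is 9 − 19 + 12 = 2, which agrees with 2 − 0 + 0 = 2.
(K is a triangulation of the disjoint union of the 1-simplex and the real projective plane RP^2.)

Hence the Betti numbers are b_0 = 2, b_1 = 0, b_2 = 0.

b_0 = 2, b_1 = 0, b_2 = 0.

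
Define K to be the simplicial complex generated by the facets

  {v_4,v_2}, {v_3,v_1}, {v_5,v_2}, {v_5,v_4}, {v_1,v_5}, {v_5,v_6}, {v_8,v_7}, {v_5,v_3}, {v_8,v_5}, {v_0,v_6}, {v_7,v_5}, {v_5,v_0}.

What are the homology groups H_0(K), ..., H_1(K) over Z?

H_0 = Z,  H_1 = Z^4.

Order the vertices as v_0 < v_1 < v_2 < v_3 < v_4 < v_5 < v_6 < v_7 < v_8. Listing each simplex with vertices in this order, K has dimension 1 with simplices:

  0-simplices (9): [v_0], [v_1], [v_2], [v_3], [v_4], [v_5], [v_6], [v_7], [v_8]
  1-simplices (12): [v_0,v_5], [v_0,v_6], [v_1,v_3], [v_1,v_5], [v_2,v_4], [v_2,v_5], [v_3,v_5], [v_4,v_5], [v_5,v_6], [v_5,v_7], [v_5,v_8], [v_7,v_8]

so the chain groups are C_0 ≅ Z^9, C_1 ≅ Z^12.

Boundary ∂_1: C_1 → C_0 sends each edge [p,q] (with p < q) to q − p.
The resulting 9×12 matrix has rank 8, and its Smith normal form has invariant factors (1,1,1,1,1,1,1,1).

Reading off H_k = ker ∂_k / im ∂_{k+1}:

  H_0: rank C_0 − rank ∂_1 = 9 − 8 = 1, and the invariant factors of ∂_1 are all 1, so H_0 = Z.
  H_1: rank ker ∂_1 − rank ∂_2 = (12 − 8) − 0 = 4, and there is no ∂_2, so H_1 = Z^4.

As a check, the Euler characteristic is 9 − 12 = -3, which agrees with 1 − 4 = -3.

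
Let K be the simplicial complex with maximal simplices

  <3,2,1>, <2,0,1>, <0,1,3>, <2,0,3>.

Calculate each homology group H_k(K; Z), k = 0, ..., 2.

H_0 = Z,  H_1 = 0,  H_2 = Z.

Take the total order 0 < 1 < 2 < 3 on the vertex set. Then K (dimension 2) consists of the simplices:

  0-simplices (4): [0], [1], [2], [3]
  1-simplices (6): [0,1], [0,2], [0,3], [1,2], [1,3], [2,3]
  2-simplices (4): [0,1,2], [0,1,3], [0,2,3], [1,2,3]

so the chain groups are C_0 ≅ Z^4, C_1 ≅ Z^6, C_2 ≅ Z^4.

Boundary ∂_1: C_1 → C_0 is given by ∂[p,q] = [q] − [p]. For instance
  ∂[0,3] = [3] − [0].
The resulting 4×6 matrix has rank 3, and its Smith normal form has invariant factors (1,1,1).

∂_2: C_2 → C_1 sends each 2-simplex [p,q,r] to [q,r] − [p,r] + [p,q]. For instance
  ∂[0,1,2] = [1,2] − [0,2] + [0,1],
  ∂[1,2,3] = [2,3] − [1,3] + [1,2].
The resulting 6×4 matrix has rank 3, and its Smith normal form has invariant factors (1,1,1).

Computing H_k = (kernel of ∂_k) / (image of ∂_{k+1}):

  H_0: rank C_0 − rank ∂_1 = 4 − 3 = 1, and the invariant factors of ∂_1 are all 1, so H_0 = Z.
  H_1: rank ker ∂_1 − rank ∂_2 = (6 − 3) − 3 = 0, and the invariant factors of ∂_2 are all 1, so H_1 = 0.
  H_2: rank ker ∂_2 − rank ∂_3 = (4 − 3) − 0 = 1, and there is no ∂_3, so H_2 = Z.

(K is a triangulation of the 2-sphere S^2.)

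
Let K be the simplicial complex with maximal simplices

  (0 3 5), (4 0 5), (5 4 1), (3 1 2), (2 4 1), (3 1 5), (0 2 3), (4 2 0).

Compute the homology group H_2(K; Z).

H_2 = Z.

Order the vertices as 0 < 1 < 2 < 3 < 4 < 5. Listing each simplex with vertices in this order, K has dimension 2 with simplices:

  0-simplices (6): [0], [1], [2], [3], [4], [5]
  1-simplices (12): [0,2], [0,3], [0,4], [0,5], [1,2], [1,3], [1,4], [1,5], [2,3], [2,4], [3,5], [4,5]
  2-simplices (8): [0,2,3], [0,2,4], [0,3,5], [0,4,5], [1,2,3], [1,2,4], [1,3,5], [1,4,5]

giving chain groups C_0 ≅ Z^6, C_1 ≅ Z^12, C_2 ≅ Z^8.

∂_1: C_1 → C_0 maps an edge to its endpoints' difference, ∂[p,q] = q − p. For instance
  ∂[2,3] = [3] − [2].
As a 6×12 matrix over Z this has rank 5, with invariant factors (1,1,1,1,1).

Boundary ∂_2: C_2 → C_1 acts by ∂[p,q,r] = [q,r] − [p,r] + [p,q]. For instance
  ∂[0,3,5] = [3,5] − [0,5] + [0,3],
  ∂[0,2,3] = [2,3] − [0,3] + [0,2].
As a 12×8 matrix over Z this has rank 7, with invariant factors (1,1,1,1,1,1,1).

Reading off H_k = ker ∂_k / im ∂_{k+1}:

  H_2: rank ker ∂_2 − rank ∂_3 = (8 − 7) − 0 = 1, and there is no ∂_3, so H_2 = Z.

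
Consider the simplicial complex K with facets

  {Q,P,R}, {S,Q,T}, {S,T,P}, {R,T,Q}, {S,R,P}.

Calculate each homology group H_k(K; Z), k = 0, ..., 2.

H_0 = Z,  H_1 = Z,  H_2 = 0.

Order the vertices as P < Q < R < S < T. Listing each simplex with vertices in this order, K has dimension 2 with simplices:

  0-simplices (5): P, Q, R, S, T
  1-simplices (10): PQ, PR, PS, PT, QR, QS, QT, RS, RT, ST
  2-simplices (5): PQR, PRS, PST, QRT, QST

so the chain groups are C_0 ≅ Z^5, C_1 ≅ Z^10, C_2 ≅ Z^5.

The boundary map ∂_1: C_1 → C_0 maps an edge to its endpoints' difference, ∂[p,q] = q − p. For instance
  ∂QR = R − Q.
The resulting 5×10 matrix has rank 4, and its Smith normal form has invariant factors (1,1,1,1).

The boundary map ∂_2: C_2 → C_1 maps a triangle to the signed sum of its edges. For instance
  ∂PST = ST − PT + PS,
  ∂PQR = QR − PR + PQ.
The resulting 10×5 matrix has rank 5, and its Smith normal form has invariant factors (1,1,1,1,1).

Computing H_k = (kernel of ∂_k) / (image of ∂_{k+1}):

  H_0: rank C_0 − rank ∂_1 = 5 − 4 = 1, and the invariant factors of ∂_1 are all 1, so H_0 ≅ Z.
  H_1: rank ker ∂_1 − rank ∂_2 = (10 − 4) − 5 = 1, and the invariant factors of ∂_2 are all 1, so H_1 ≅ Z.
  H_2: rank ker ∂_2 − rank ∂_3 = (5 − 5) − 0 = 0, and there is no ∂_3, so H_2 ≅ 0.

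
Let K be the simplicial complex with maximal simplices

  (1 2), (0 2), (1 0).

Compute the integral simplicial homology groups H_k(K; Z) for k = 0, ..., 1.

Order the vertices as 0 < 1 < 2. Listing each simplex with vertices in this order, K has dimension 1 with simplices:

  0-simplices (3): [0], [1], [2]
  1-simplices (3): [0,1], [0,2], [1,2]

giving chain groups C_0 ≅ Z^3, C_1 ≅ Z^3.

∂_1: C_1 → C_0 is given by ∂[p,q] = [q] − [p]. For instance
  ∂[0,1] = [1] − [0].
This gives a 3×3 integer matrix of rank 2; reducing to Smith normal form yields diagonal entries (1,1).

Reading off H_k = ker ∂_k / im ∂_{k+1}:

  H_0: rank C_0 − rank ∂_1 = 3 − 2 = 1, and the invariant factors of ∂_1 are all 1, so H_0 ≅ Z.
  H_1: rank ker ∂_1 − rank ∂_2 = (3 − 2) − 0 = 1, and there is no ∂_2, so H_1 ≅ Z.

As a check, the Euler characteristic is 3 − 3 = 0, which agrees with 1 − 1 = 0.

H_0 = Z,  H_1 = Z.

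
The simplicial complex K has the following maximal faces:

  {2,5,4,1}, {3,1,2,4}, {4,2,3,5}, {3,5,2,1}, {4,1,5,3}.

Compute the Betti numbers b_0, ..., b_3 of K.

Fix the vertex order 1 < 2 < 3 < 4 < 5 and write every simplex with vertices in increasing order. Then dim K = 3 and the simplices of K are:

  0-simplices (5): [1], [2], [3], [4], [5]
  1-simplices (10): [1,2], [1,3], [1,4], [1,5], [2,3], [2,4], [2,5], [3,4], [3,5], [4,5]
  2-simplices (10): [1,2,3], [1,2,4], [1,2,5], [1,3,4], [1,3,5], [1,4,5], [2,3,4], [2,3,5], [2,4,5], [3,4,5]
  3-simplices (5): [1,2,3,4], [1,2,3,5], [1,2,4,5], [1,3,4,5], [2,3,4,5]

Hence C_0 ≅ Z^5, C_1 ≅ Z^10, C_2 ≅ Z^10, C_3 ≅ Z^5.

∂_1: C_1 → C_0 maps an edge to its endpoints' difference, ∂[p,q] = q − p.
This gives a 5×10 integer matrix of rank 4; reducing to Smith normal form yields diagonal entries (1,1,1,1).

Boundary ∂_2: C_2 → C_1 acts by ∂[p,q,r] = [q,r] − [p,r] + [p,q]. For instance
  ∂[1,2,3] = [2,3] − [1,3] + [1,2],
  ∂[1,2,5] = [2,5] − [1,5] + [1,2].
This gives a 10×10 integer matrix of rank 6; reducing to Smith normal form yields diagonal entries (1,1,1,1,1,1).

∂_3: C_3 → C_2 sends each 3-simplex σ to the alternating sum Σ_i (−1)^i (σ with its i-th vertex removed). For instance
  ∂[1,2,3,5] = [2,3,5] − [1,3,5] + [1,2,5] − [1,2,3],
  ∂[1,2,3,4] = [2,3,4] − [1,3,4] + [1,2,4] − [1,2,3].
The 10×5 boundary matrix has rank 4 and Smith normal form diag(1,1,1,1).

Now H_k = ker ∂_k / im ∂_{k+1}, so:

  H_0: rank C_0 − rank ∂_1 = 5 − 4 = 1, and the invariant factors of ∂_1 are all 1, so H_0 ≅ Z.
  H_1: rank ker ∂_1 − rank ∂_2 = (10 − 4) − 6 = 0, and the invariant factors of ∂_2 are all 1, so H_1 ≅ 0.
  H_2: rank ker ∂_2 − rank ∂_3 = (10 − 6) − 4 = 0, and the invariant factors of ∂_3 are all 1, so H_2 ≅ 0.
  H_3: rank ker ∂_3 − rank ∂_4 = (5 − 4) − 0 = 1, and there is no ∂_4, so H_3 ≅ Z.

Hence the Betti numbers are b_0 = 1, b_1 = 0, b_2 = 0, b_3 = 1.

b_0 = 1, b_1 = 0, b_2 = 0, b_3 = 1.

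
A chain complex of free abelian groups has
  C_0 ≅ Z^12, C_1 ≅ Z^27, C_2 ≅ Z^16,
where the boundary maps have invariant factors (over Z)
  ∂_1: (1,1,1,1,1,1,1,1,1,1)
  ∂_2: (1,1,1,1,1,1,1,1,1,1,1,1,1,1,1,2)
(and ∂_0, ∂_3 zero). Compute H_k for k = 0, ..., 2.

H_0 = Z^2,  H_1 = Z ⊕ Z/2,  H_2 = 0.

H_0: b_0 = 12 − 0 − 10 = 2; torsion from ∂_1 factors > 1: none. So H_0 = Z^2.
H_1: b_1 = 27 − 10 − 16 = 1; torsion from ∂_2 factors > 1: [2]. So H_1 = Z ⊕ Z/2.
H_2: b_2 = 16 − 16 − 0 = 0; torsion from ∂_3 factors > 1: none. So H_2 = 0.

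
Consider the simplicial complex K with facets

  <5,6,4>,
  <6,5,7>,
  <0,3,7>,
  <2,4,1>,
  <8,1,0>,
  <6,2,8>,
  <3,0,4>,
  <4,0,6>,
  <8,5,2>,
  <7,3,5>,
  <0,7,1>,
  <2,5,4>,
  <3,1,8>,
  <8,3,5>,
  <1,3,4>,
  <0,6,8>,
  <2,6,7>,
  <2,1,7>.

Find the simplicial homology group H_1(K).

H_1 = Z ⊕ Z/2.

Fix the vertex order 0 < 1 < 2 < 3 < 4 < 5 < 6 < 7 < 8 and write every simplex with vertices in increasing order. Then dim K = 2 and the simplices of K are:

  0-simplices (9): [0], [1], [2], [3], [4], [5], [6], [7], [8]
  1-simplices (27): (27 of them)
  2-simplices (18): [0,1,7], [0,1,8], [0,3,4], [0,3,7], [0,4,6], [0,6,8], [1,2,4], [1,2,7], [1,3,4], [1,3,8], [2,4,5], [2,5,8], [2,6,7], [2,6,8], [3,5,7], [3,5,8], [4,5,6], [5,6,7]

Hence C_0 ≅ Z^9, C_1 ≅ Z^27, C_2 ≅ Z^18.

The boundary map ∂_1: C_1 → C_0 maps an edge to its endpoints' difference, ∂[p,q] = q − p.
The resulting 9×27 matrix has rank 8, and its Smith normal form has invariant factors (1,1,1,1,1,1,1,1).

∂_2: C_2 → C_1 acts by ∂[p,q,r] = [q,r] − [p,r] + [p,q]. For instance
  ∂[2,6,7] = [6,7] − [2,7] + [2,6],
  ∂[0,3,4] = [3,4] − [0,4] + [0,3].
As a 27×18 matrix over Z this has rank 18, with invariant factors (1,1,1,1,1,1,1,1,1,1,1,1,1,1,1,1,1,2).

Computing H_k = (kernel of ∂_k) / (image of ∂_{k+1}):

  H_1: rank ker ∂_1 − rank ∂_2 = (27 − 8) − 18 = 1, and ∂_2 has invariant factor 2 > 1, so H_1 ≅ Z ⊕ Z/2.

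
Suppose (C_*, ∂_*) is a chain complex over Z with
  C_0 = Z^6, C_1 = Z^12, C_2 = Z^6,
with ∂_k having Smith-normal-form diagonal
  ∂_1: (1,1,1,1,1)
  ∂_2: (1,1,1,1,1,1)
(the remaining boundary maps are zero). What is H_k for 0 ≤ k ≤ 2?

H_0 ≅ Z,  H_1 ≅ Z,  H_2 = 0.

H_0: b_0 = 6 − 0 − 5 = 1; torsion from ∂_1 factors > 1: none. So H_0 ≅ Z.
H_1: b_1 = 12 − 5 − 6 = 1; torsion from ∂_2 factors > 1: none. So H_1 ≅ Z.
H_2: b_2 = 6 − 6 − 0 = 0; torsion from ∂_3 factors > 1: none. So H_2 ≅ 0.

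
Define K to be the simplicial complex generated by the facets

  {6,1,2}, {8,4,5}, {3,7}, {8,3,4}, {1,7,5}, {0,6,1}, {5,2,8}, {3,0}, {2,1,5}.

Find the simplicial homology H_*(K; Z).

We work with the vertex ordering 0 < 1 < 2 < 3 < 4 < 5 < 6 < 7 < 8. The simplices of K, each written with vertices in increasing order, are:

  0-simplices (9): [0], [1], [2], [3], [4], [5], [6], [7], [8]
  1-simplices (17): [0,1], [0,3], [0,6], [1,2], [1,5], [1,6], [1,7], [2,5], [2,6], [2,8], [3,4], [3,7], [3,8], [4,5], [4,8], [5,7], [5,8]
  2-simplices (7): [0,1,6], [1,2,5], [1,2,6], [1,5,7], [2,5,8], [3,4,8], [4,5,8]

giving chain groups C_0 ≅ Z^9, C_1 ≅ Z^17, C_2 ≅ Z^7.

Boundary ∂_1: C_1 → C_0 maps an edge to its endpoints' difference, ∂[p,q] = q − p.
This gives a 9×17 integer matrix of rank 8; reducing to Smith normal form yields diagonal entries (1,1,1,1,1,1,1,1).

Boundary ∂_2: C_2 → C_1 acts by ∂[p,q,r] = [q,r] − [p,r] + [p,q]. For instance
  ∂[0,1,6] = [1,6] − [0,6] + [0,1],
  ∂[1,2,6] = [2,6] − [1,6] + [1,2].
This gives a 17×7 integer matrix of rank 7; reducing to Smith normal form yields diagonal entries (1,1,1,1,1,1,1).

From H_k ≅ ker(∂_k) / im(∂_{k+1}) we obtain:

  H_0: rank C_0 − rank ∂_1 = 9 − 8 = 1, and the invariant factors of ∂_1 are all 1, so H_0 ≅ Z.
  H_1: rank ker ∂_1 − rank ∂_2 = (17 − 8) − 7 = 2, and the invariant factors of ∂_2 are all 1, so H_1 ≅ Z^2.
  H_2: rank ker ∂_2 − rank ∂_3 = (7 − 7) − 0 = 0, and there is no ∂_3, so H_2 ≅ 0.

H_0 ≅ Z,  H_1 ≅ Z^2,  H_2 = 0.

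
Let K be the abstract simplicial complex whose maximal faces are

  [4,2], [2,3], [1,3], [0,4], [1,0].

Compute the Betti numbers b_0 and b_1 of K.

We work with the vertex ordering 0 < 1 < 2 < 3 < 4. The simplices of K, each written with vertices in increasing order, are:

  0-simplices (5): [0], [1], [2], [3], [4]
  1-simplices (5): [0,1], [0,4], [1,3], [2,3], [2,4]

Hence C_0 ≅ Z^5, C_1 ≅ Z^5.

The boundary map ∂_1: C_1 → C_0 sends each edge [p,q] (with p < q) to q − p.
This gives a 5×5 integer matrix of rank 4; reducing to Smith normal form yields diagonal entries (1,1,1,1).

Computing H_k = (kernel of ∂_k) / (image of ∂_{k+1}):

  H_0: rank C_0 − rank ∂_1 = 5 − 4 = 1, and the invariant factors of ∂_1 are all 1, so H_0 ≅ Z.
  H_1: rank ker ∂_1 − rank ∂_2 = (5 − 4) − 0 = 1, and there is no ∂_2, so H_1 ≅ Z.

As a check, the Euler characteristic is 5 − 5 = 0, which agrees with 1 − 1 = 0.

Hence the Betti numbers are b_0 = 1, b_1 = 1.

b_0 = 1, b_1 = 1.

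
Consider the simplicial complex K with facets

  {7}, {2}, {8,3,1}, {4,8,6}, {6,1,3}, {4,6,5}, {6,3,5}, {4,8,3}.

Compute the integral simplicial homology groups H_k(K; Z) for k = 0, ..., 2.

K has 8 vertices, 12 edges, 6 triangles.
rank ∂_0 = 0, rank ∂_1 = 5 ⇒ b_0 = 8 − 0 − 5 = 3; all invariant factors of ∂_1 are 1 so no torsion. So H_0 = Z^3.
rank ∂_1 = 5, rank ∂_2 = 6 ⇒ b_1 = 12 − 5 − 6 = 1; all invariant factors of ∂_2 are 1 so no torsion. So H_1 = Z.
rank ∂_2 = 6, rank ∂_3 = 0 ⇒ b_2 = 6 − 6 − 0 = 0. So H_2 = 0.

H_0 = Z^3,  H_1 = Z,  H_2 = 0.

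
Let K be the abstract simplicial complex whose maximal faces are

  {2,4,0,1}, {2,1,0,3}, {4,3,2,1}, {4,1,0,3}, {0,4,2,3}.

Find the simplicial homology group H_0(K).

We work with the vertex ordering 0 < 1 < 2 < 3 < 4. The simplices of K, each written with vertices in increasing order, are:

  0-simplices (5): [0], [1], [2], [3], [4]
  1-simplices (10): [0,1], [0,2], [0,3], [0,4], [1,2], [1,3], [1,4], [2,3], [2,4], [3,4]
  2-simplices (10): [0,1,2], [0,1,3], [0,1,4], [0,2,3], [0,2,4], [0,3,4], [1,2,3], [1,2,4], [1,3,4], [2,3,4]
  3-simplices (5): [0,1,2,3], [0,1,2,4], [0,1,3,4], [0,2,3,4], [1,2,3,4]

giving chain groups C_0 ≅ Z^5, C_1 ≅ Z^10, C_2 ≅ Z^10, C_3 ≅ Z^5.

The boundary map ∂_1: C_1 → C_0 maps an edge to its endpoints' difference, ∂[p,q] = q − p. For instance
  ∂[3,4] = [4] − [3].
The resulting 5×10 matrix has rank 4, and its Smith normal form has invariant factors (1,1,1,1).

∂_2: C_2 → C_1 maps a triangle to the signed sum of its edges. For instance
  ∂[1,2,3] = [2,3] − [1,3] + [1,2],
  ∂[0,2,4] = [2,4] − [0,4] + [0,2].
This gives a 10×10 integer matrix of rank 6; reducing to Smith normal form yields diagonal entries (1,1,1,1,1,1).

The boundary map ∂_3: C_3 → C_2 sends each 3-simplex σ to the alternating sum Σ_i (−1)^i (σ with its i-th vertex removed). For instance
  ∂[1,2,3,4] = [2,3,4] − [1,3,4] + [1,2,4] − [1,2,3],
  ∂[0,1,2,3] = [1,2,3] − [0,2,3] + [0,1,3] − [0,1,2].
As a 10×5 matrix over Z this has rank 4, with invariant factors (1,1,1,1).

Computing H_k = (kernel of ∂_k) / (image of ∂_{k+1}):

  H_0: rank C_0 − rank ∂_1 = 5 − 4 = 1, and the invariant factors of ∂_1 are all 1, so H_0 ≅ Z.

(K is a triangulation of the 3-sphere S^3.)

H_0 ≅ Z.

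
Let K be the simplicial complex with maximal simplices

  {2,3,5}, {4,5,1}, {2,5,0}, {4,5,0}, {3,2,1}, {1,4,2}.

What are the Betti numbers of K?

b_0 = 1, b_1 = 1, b_2 = 0.

Fix the vertex order 0 < 1 < 2 < 3 < 4 < 5 and write every simplex with vertices in increasing order. Then dim K = 2 and the simplices of K are:

  0-simplices (6): [0], [1], [2], [3], [4], [5]
  1-simplices (12): [0,2], [0,4], [0,5], [1,2], [1,3], [1,4], [1,5], [2,3], [2,4], [2,5], [3,5], [4,5]
  2-simplices (6): [0,2,5], [0,4,5], [1,2,3], [1,2,4], [1,4,5], [2,3,5]

Hence C_0 ≅ Z^6, C_1 ≅ Z^12, C_2 ≅ Z^6.

Boundary ∂_1: C_1 → C_0 maps an edge to its endpoints' difference, ∂[p,q] = q − p. For instance
  ∂[2,3] = [3] − [2].
The resulting 6×12 matrix has rank 5, and its Smith normal form has invariant factors (1,1,1,1,1).

Boundary ∂_2: C_2 → C_1 sends each 2-simplex [p,q,r] to [q,r] − [p,r] + [p,q]. For instance
  ∂[1,2,4] = [2,4] − [1,4] + [1,2],
  ∂[0,2,5] = [2,5] − [0,5] + [0,2].
The resulting 12×6 matrix has rank 6, and its Smith normal form has invariant factors (1,1,1,1,1,1).

Now H_k = ker ∂_k / im ∂_{k+1}, so:

  H_0: rank C_0 − rank ∂_1 = 6 − 5 = 1, and the invariant factors of ∂_1 are all 1, so H_0 = Z.
  H_1: rank ker ∂_1 − rank ∂_2 = (12 − 5) − 6 = 1, and the invariant factors of ∂_2 are all 1, so H_1 = Z.
  H_2: rank ker ∂_2 − rank ∂_3 = (6 − 6) − 0 = 0, and there is no ∂_3, so H_2 = 0.

Hence the Betti numbers are b_0 = 1, b_1 = 1, b_2 = 0.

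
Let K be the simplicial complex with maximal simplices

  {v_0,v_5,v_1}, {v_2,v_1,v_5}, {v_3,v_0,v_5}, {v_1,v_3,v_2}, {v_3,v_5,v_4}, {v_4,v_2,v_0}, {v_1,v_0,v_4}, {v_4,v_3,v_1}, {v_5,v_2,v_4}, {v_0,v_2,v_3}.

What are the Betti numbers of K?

b_0 = 1, b_1 = 0, b_2 = 0.

Fix the vertex order v_0 < v_1 < v_2 < v_3 < v_4 < v_5 and write every simplex with vertices in increasing order. Then dim K = 2 and the simplices of K are:

  0-simplices (6): [v_0], [v_1], [v_2], [v_3], [v_4], [v_5]
  1-simplices (15): (15 of them)
  2-simplices (10): [v_0,v_1,v_4], [v_0,v_1,v_5], [v_0,v_2,v_3], [v_0,v_2,v_4], [v_0,v_3,v_5], [v_1,v_2,v_3], [v_1,v_2,v_5], [v_1,v_3,v_4], [v_2,v_4,v_5], [v_3,v_4,v_5]

so the chain groups are C_0 ≅ Z^6, C_1 ≅ Z^15, C_2 ≅ Z^10.

∂_1: C_1 → C_0 sends each edge [p,q] (with p < q) to q − p. For instance
  ∂[v_0,v_2] = [v_2] − [v_0].
The resulting 6×15 matrix has rank 5, and its Smith normal form has invariant factors (1,1,1,1,1).

∂_2: C_2 → C_1 acts by ∂[p,q,r] = [q,r] − [p,r] + [p,q]. For instance
  ∂[v_0,v_3,v_5] = [v_3,v_5] − [v_0,v_5] + [v_0,v_3],
  ∂[v_0,v_2,v_4] = [v_2,v_4] − [v_0,v_4] + [v_0,v_2].
This gives a 15×10 integer matrix of rank 10; reducing to Smith normal form yields diagonal entries (1,1,1,1,1,1,1,1,1,2).

Computing H_k = (kernel of ∂_k) / (image of ∂_{k+1}):

  H_0: rank C_0 − rank ∂_1 = 6 − 5 = 1, and the invariant factors of ∂_1 are all 1, so H_0 ≅ Z.
  H_1: rank ker ∂_1 − rank ∂_2 = (15 − 5) − 10 = 0, and ∂_2 has invariant factor 2 > 1, so H_1 ≅ Z/2.
  H_2: rank ker ∂_2 − rank ∂_3 = (10 − 10) − 0 = 0, and there is no ∂_3, so H_2 ≅ 0.

Hence the Betti numbers are b_0 = 1, b_1 = 0, b_2 = 0.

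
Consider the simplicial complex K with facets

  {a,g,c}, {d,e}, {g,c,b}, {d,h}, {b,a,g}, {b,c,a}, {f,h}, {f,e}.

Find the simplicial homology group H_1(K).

H_1 ≅ Z.

Order the vertices as a < b < c < d < e < f < g < h. Listing each simplex with vertices in this order, K has dimension 2 with simplices:

  0-simplices (8): a, b, c, d, e, f, g, h
  1-simplices (10): ab, ac, ag, bc, bg, cg, de, dh, ef, fh
  2-simplices (4): abc, abg, acg, bcg

Hence C_0 ≅ Z^8, C_1 ≅ Z^10, C_2 ≅ Z^4.

∂_1: C_1 → C_0 maps an edge to its endpoints' difference, ∂[p,q] = q − p. For instance
  ∂bg = g − b.
This gives a 8×10 integer matrix of rank 6; reducing to Smith normal form yields diagonal entries (1,1,1,1,1,1).

∂_2: C_2 → C_1 sends each 2-simplex [p,q,r] to [q,r] − [p,r] + [p,q]. For instance
  ∂abg = bg − ag + ab,
  ∂acg = cg − ag + ac.
As a 10×4 matrix over Z this has rank 3, with invariant factors (1,1,1).

Reading off H_k = ker ∂_k / im ∂_{k+1}:

  H_1: rank ker ∂_1 − rank ∂_2 = (10 − 6) − 3 = 1, and the invariant factors of ∂_2 are all 1, so H_1 ≅ Z.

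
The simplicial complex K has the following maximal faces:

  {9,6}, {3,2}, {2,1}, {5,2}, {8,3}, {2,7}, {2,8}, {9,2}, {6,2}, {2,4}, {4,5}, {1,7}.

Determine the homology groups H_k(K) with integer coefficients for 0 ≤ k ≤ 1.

Order the vertices as 1 < 2 < 3 < 4 < 5 < 6 < 7 < 8 < 9. Listing each simplex with vertices in this order, K has dimension 1 with simplices:

  0-simplices (9): [1], [2], [3], [4], [5], [6], [7], [8], [9]
  1-simplices (12): [1,2], [1,7], [2,3], [2,4], [2,5], [2,6], [2,7], [2,8], [2,9], [3,8], [4,5], [6,9]

giving chain groups C_0 ≅ Z^9, C_1 ≅ Z^12.

The boundary map ∂_1: C_1 → C_0 is given by ∂[p,q] = [q] − [p].
The resulting 9×12 matrix has rank 8, and its Smith normal form has invariant factors (1,1,1,1,1,1,1,1).

Computing H_k = (kernel of ∂_k) / (image of ∂_{k+1}):

  H_0: rank C_0 − rank ∂_1 = 9 − 8 = 1, and the invariant factors of ∂_1 are all 1, so H_0 = Z.
  H_1: rank ker ∂_1 − rank ∂_2 = (12 − 8) − 0 = 4, and there is no ∂_2, so H_1 = Z^4.

(K is a triangulation of a wedge of 4 circles.)

H_0 = Z,  H_1 = Z^4.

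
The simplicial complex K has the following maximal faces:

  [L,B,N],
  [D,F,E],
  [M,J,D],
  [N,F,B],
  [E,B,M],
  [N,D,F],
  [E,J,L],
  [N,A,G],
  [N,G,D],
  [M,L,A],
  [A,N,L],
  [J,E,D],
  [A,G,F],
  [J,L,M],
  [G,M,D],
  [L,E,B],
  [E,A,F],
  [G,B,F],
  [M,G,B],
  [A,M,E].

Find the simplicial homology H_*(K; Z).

H_0 ≅ Z,  H_1 ≅ Z ⊕ Z_2,  H_2 = 0.

Fix the vertex order A < B < D < E < F < G < J < L < M < N and write every simplex with vertices in increasing order. Then dim K = 2 and the simplices of K are:

  0-simplices (10): A, B, D, E, F, G, J, L, M, N
  1-simplices (30): AE, AF, AG, AL, AM, AN, BE, BF, BG, BL, BM, BN, DE, DF, DG, DJ, DM, DN, EF, EJ, EL, EM, FG, FN, GM, GN, JL, JM, LM, LN
  2-simplices (20): AEF, AEM, AFG, AGN, ALM, ALN, BEL, BEM, BFG, BFN, BGM, BLN, DEF, DEJ, DFN, DGM, DGN, DJM, EJL, JLM

so the chain groups are C_0 ≅ Z^10, C_1 ≅ Z^30, C_2 ≅ Z^20.

The boundary map ∂_1: C_1 → C_0 maps an edge to its endpoints' difference, ∂[p,q] = q − p. For instance
  ∂EJ = J − E.
As a 10×30 matrix over Z this has rank 9, with invariant factors (1,1,1,1,1,1,1,1,1).

∂_2: C_2 → C_1 sends each 2-simplex [p,q,r] to [q,r] − [p,r] + [p,q]. For instance
  ∂ALM = LM − AM + AL,
  ∂AFG = FG − AG + AF.
The resulting 30×20 matrix has rank 20, and its Smith normal form has invariant factors (1,1,1,1,1,1,1,1,1,1,1,1,1,1,1,1,1,1,1,2).

From H_k ≅ ker(∂_k) / im(∂_{k+1}) we obtain:

  H_0: rank C_0 − rank ∂_1 = 10 − 9 = 1, and the invariant factors of ∂_1 are all 1, so H_0 = Z.
  H_1: rank ker ∂_1 − rank ∂_2 = (30 − 9) − 20 = 1, and ∂_2 has invariant factor 2 > 1, so H_1 = Z ⊕ Z_2.
  H_2: rank ker ∂_2 − rank ∂_3 = (20 − 20) − 0 = 0, and there is no ∂_3, so H_2 = 0.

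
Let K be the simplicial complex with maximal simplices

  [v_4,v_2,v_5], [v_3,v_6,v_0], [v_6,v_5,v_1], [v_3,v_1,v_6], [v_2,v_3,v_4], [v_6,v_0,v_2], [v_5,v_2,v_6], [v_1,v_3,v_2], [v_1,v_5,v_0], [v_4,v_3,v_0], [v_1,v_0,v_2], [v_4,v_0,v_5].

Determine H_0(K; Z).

Order the vertices as v_0 < v_1 < v_2 < v_3 < v_4 < v_5 < v_6. Listing each simplex with vertices in this order, K has dimension 2 with simplices:

  0-simplices (7): [v_0], [v_1], [v_2], [v_3], [v_4], [v_5], [v_6]
  1-simplices (18): (18 of them)
  2-simplices (12): (12 of them)

Hence C_0 ≅ Z^7, C_1 ≅ Z^18, C_2 ≅ Z^12.

The boundary map ∂_1: C_1 → C_0 is given by ∂[p,q] = [q] − [p]. For instance
  ∂[v_1,v_2] = [v_2] − [v_1].
This gives a 7×18 integer matrix of rank 6; reducing to Smith normal form yields diagonal entries (1,1,1,1,1,1).

The boundary map ∂_2: C_2 → C_1 maps a triangle to the signed sum of its edges. For instance
  ∂[v_0,v_2,v_6] = [v_2,v_6] − [v_0,v_6] + [v_0,v_2],
  ∂[v_2,v_3,v_4] = [v_3,v_4] − [v_2,v_4] + [v_2,v_3].
The resulting 18×12 matrix has rank 12, and its Smith normal form has invariant factors (1,1,1,1,1,1,1,1,1,1,1,2).

Now H_k = ker ∂_k / im ∂_{k+1}, so:

  H_0: rank C_0 − rank ∂_1 = 7 − 6 = 1, and the invariant factors of ∂_1 are all 1, so H_0 ≅ Z.

H_0 ≅ Z.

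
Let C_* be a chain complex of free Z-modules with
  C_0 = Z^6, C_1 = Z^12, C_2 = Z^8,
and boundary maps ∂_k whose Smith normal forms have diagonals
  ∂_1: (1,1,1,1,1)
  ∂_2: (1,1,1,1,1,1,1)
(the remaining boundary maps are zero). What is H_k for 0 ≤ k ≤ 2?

H_0: b_0 = 6 − 0 − 5 = 1; torsion from ∂_1 factors > 1: none. So H_0 ≅ Z.
H_1: b_1 = 12 − 5 − 7 = 0; torsion from ∂_2 factors > 1: none. So H_1 ≅ 0.
H_2: b_2 = 8 − 7 − 0 = 1; torsion from ∂_3 factors > 1: none. So H_2 ≅ Z.

H_0 ≅ Z,  H_1 = 0,  H_2 ≅ Z.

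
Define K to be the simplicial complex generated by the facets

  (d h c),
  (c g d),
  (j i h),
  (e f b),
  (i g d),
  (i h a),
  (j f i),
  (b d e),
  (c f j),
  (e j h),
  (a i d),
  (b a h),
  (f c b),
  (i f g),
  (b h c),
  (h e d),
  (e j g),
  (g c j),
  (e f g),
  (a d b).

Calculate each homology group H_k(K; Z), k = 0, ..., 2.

We work with the vertex ordering a < b < c < d < e < f < g < h < i < j. The simplices of K, each written with vertices in increasing order, are:

  0-simplices (10): a, b, c, d, e, f, g, h, i, j
  1-simplices (30): ab, ad, ah, ai, bc, bd, be, bf, bh, cd, cf, cg, ch, cj, de, dg, dh, di, ef, eg, eh, ej, fg, fi, fj, gi, gj, hi, hj, ij
  2-simplices (20): abd, abh, adi, ahi, bcf, bch, bde, bef, cdg, cdh, cfj, cgj, deh, dgi, efg, egj, ehj, fgi, fij, hij

giving chain groups C_0 ≅ Z^10, C_1 ≅ Z^30, C_2 ≅ Z^20.

Boundary ∂_1: C_1 → C_0 sends each edge [p,q] (with p < q) to q − p.
This gives a 10×30 integer matrix of rank 9; reducing to Smith normal form yields diagonal entries (1,1,1,1,1,1,1,1,1).

∂_2: C_2 → C_1 maps a triangle to the signed sum of its edges. For instance
  ∂adi = di − ai + ad,
  ∂bef = ef − bf + be.
This gives a 30×20 integer matrix of rank 20; reducing to Smith normal form yields diagonal entries (1,1,1,1,1,1,1,1,1,1,1,1,1,1,1,1,1,1,1,2).

Computing H_k = (kernel of ∂_k) / (image of ∂_{k+1}):

  H_0: rank C_0 − rank ∂_1 = 10 − 9 = 1, and the invariant factors of ∂_1 are all 1, so H_0 ≅ Z.
  H_1: rank ker ∂_1 − rank ∂_2 = (30 − 9) − 20 = 1, and ∂_2 has invariant factor 2 > 1, so H_1 ≅ Z × Z/2.
  H_2: rank ker ∂_2 − rank ∂_3 = (20 − 20) − 0 = 0, and there is no ∂_3, so H_2 ≅ 0.

H_0 = Z,  H_1 = Z × Z/2,  H_2 = 0.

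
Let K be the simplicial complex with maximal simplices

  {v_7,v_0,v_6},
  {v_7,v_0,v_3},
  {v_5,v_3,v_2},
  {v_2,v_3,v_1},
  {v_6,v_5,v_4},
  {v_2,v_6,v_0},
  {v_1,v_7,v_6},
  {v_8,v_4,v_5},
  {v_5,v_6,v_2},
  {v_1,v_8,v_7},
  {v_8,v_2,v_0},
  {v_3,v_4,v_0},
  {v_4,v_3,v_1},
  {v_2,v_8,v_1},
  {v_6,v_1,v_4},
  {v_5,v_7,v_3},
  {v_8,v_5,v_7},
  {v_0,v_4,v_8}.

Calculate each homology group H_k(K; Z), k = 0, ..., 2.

H_0 ≅ Z,  H_1 ≅ Z^2,  H_2 ≅ Z.

Take the total order v_0 < v_1 < v_2 < v_3 < v_4 < v_5 < v_6 < v_7 < v_8 on the vertex set. Then K (dimension 2) consists of the simplices:

  0-simplices (9): [v_0], [v_1], [v_2], [v_3], [v_4], [v_5], [v_6], [v_7], [v_8]
  1-simplices (27): (27 of them)
  2-simplices (18): (18 of them)

Hence C_0 ≅ Z^9, C_1 ≅ Z^27, C_2 ≅ Z^18.

Boundary ∂_1: C_1 → C_0 sends each edge [p,q] (with p < q) to q − p. For instance
  ∂[v_3,v_7] = [v_7] − [v_3].
As a 9×27 matrix over Z this has rank 8, with invariant factors (1,1,1,1,1,1,1,1).

Boundary ∂_2: C_2 → C_1 maps a triangle to the signed sum of its edges. For instance
  ∂[v_0,v_2,v_8] = [v_2,v_8] − [v_0,v_8] + [v_0,v_2],
  ∂[v_4,v_5,v_8] = [v_5,v_8] − [v_4,v_8] + [v_4,v_5].
The resulting 27×18 matrix has rank 17, and its Smith normal form has invariant factors (1,1,1,1,1,1,1,1,1,1,1,1,1,1,1,1,1).

Now H_k = ker ∂_k / im ∂_{k+1}, so:

  H_0: rank C_0 − rank ∂_1 = 9 − 8 = 1, and the invariant factors of ∂_1 are all 1, so H_0 ≅ Z.
  H_1: rank ker ∂_1 − rank ∂_2 = (27 − 8) − 17 = 2, and the invariant factors of ∂_2 are all 1, so H_1 ≅ Z^2.
  H_2: rank ker ∂_2 − rank ∂_3 = (18 − 17) − 0 = 1, and there is no ∂_3, so H_2 ≅ Z.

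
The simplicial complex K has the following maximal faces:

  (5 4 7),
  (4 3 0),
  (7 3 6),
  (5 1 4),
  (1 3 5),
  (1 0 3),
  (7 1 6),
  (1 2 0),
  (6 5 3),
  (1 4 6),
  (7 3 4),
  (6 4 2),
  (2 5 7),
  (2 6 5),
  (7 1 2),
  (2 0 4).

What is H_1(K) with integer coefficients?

We work with the vertex ordering 0 < 1 < 2 < 3 < 4 < 5 < 6 < 7. The simplices of K, each written with vertices in increasing order, are:

  0-simplices (8): [0], [1], [2], [3], [4], [5], [6], [7]
  1-simplices (24): (24 of them)
  2-simplices (16): [0,1,2], [0,1,3], [0,2,4], [0,3,4], [1,2,7], [1,3,5], [1,4,5], [1,4,6], [1,6,7], [2,4,6], [2,5,6], [2,5,7], [3,4,7], [3,5,6], [3,6,7], [4,5,7]

so the chain groups are C_0 ≅ Z^8, C_1 ≅ Z^24, C_2 ≅ Z^16.

∂_1: C_1 → C_0 sends each edge [p,q] (with p < q) to q − p.
This gives a 8×24 integer matrix of rank 7; reducing to Smith normal form yields diagonal entries (1,1,1,1,1,1,1).

The boundary map ∂_2: C_2 → C_1 sends each 2-simplex [p,q,r] to [q,r] − [p,r] + [p,q]. For instance
  ∂[4,5,7] = [5,7] − [4,7] + [4,5],
  ∂[2,4,6] = [4,6] − [2,6] + [2,4].
This gives a 24×16 integer matrix of rank 15; reducing to Smith normal form yields diagonal entries (1,1,1,1,1,1,1,1,1,1,1,1,1,1,1).

Computing H_k = (kernel of ∂_k) / (image of ∂_{k+1}):

  H_1: rank ker ∂_1 − rank ∂_2 = (24 − 7) − 15 = 2, and the invariant factors of ∂_2 are all 1, so H_1 ≅ Z^2.

H_1 ≅ Z^2.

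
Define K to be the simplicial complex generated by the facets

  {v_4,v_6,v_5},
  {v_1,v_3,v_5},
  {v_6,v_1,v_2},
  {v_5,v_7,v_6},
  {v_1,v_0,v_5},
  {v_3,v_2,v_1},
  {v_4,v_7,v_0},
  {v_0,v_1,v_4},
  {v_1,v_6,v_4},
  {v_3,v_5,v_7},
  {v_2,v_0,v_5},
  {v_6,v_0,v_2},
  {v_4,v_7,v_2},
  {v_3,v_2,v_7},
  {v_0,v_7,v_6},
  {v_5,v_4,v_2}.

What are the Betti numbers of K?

Order the vertices as v_0 < v_1 < v_2 < v_3 < v_4 < v_5 < v_6 < v_7. Listing each simplex with vertices in this order, K has dimension 2 with simplices:

  0-simplices (8): [v_0], [v_1], [v_2], [v_3], [v_4], [v_5], [v_6], [v_7]
  1-simplices (24): (24 of them)
  2-simplices (16): (16 of them)

so the chain groups are C_0 ≅ Z^8, C_1 ≅ Z^24, C_2 ≅ Z^16.

∂_1: C_1 → C_0 sends each edge [p,q] (with p < q) to q − p. For instance
  ∂[v_1,v_5] = [v_5] − [v_1].
The resulting 8×24 matrix has rank 7, and its Smith normal form has invariant factors (1,1,1,1,1,1,1).

∂_2: C_2 → C_1 acts by ∂[p,q,r] = [q,r] − [p,r] + [p,q]. For instance
  ∂[v_1,v_4,v_6] = [v_4,v_6] − [v_1,v_6] + [v_1,v_4],
  ∂[v_2,v_4,v_5] = [v_4,v_5] − [v_2,v_5] + [v_2,v_4].
The resulting 24×16 matrix has rank 15, and its Smith normal form has invariant factors (1,1,1,1,1,1,1,1,1,1,1,1,1,1,1).

Now H_k = ker ∂_k / im ∂_{k+1}, so:

  H_0: rank C_0 − rank ∂_1 = 8 − 7 = 1, and the invariant factors of ∂_1 are all 1, so H_0 = Z.
  H_1: rank ker ∂_1 − rank ∂_2 = (24 − 7) − 15 = 2, and the invariant factors of ∂_2 are all 1, so H_1 = Z^2.
  H_2: rank ker ∂_2 − rank ∂_3 = (16 − 15) − 0 = 1, and there is no ∂_3, so H_2 = Z.

As a check, the Euler characteristic is 8 − 24 + 16 = 0, which agrees with 1 − 2 + 1 = 0.

Hence the Betti numbers are b_0 = 1, b_1 = 2, b_2 = 1.

b_0 = 1, b_1 = 2, b_2 = 1.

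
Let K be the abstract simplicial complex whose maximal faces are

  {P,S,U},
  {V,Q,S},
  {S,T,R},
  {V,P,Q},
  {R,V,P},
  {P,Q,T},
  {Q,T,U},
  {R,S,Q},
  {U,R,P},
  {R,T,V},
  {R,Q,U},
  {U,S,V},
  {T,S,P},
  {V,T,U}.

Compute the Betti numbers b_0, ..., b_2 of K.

K has 7 vertices, 21 edges, 14 triangles.
rank ∂_0 = 0, rank ∂_1 = 6 ⇒ b_0 = 7 − 0 − 6 = 1; all invariant factors of ∂_1 are 1 so no torsion. So H_0 = Z.
rank ∂_1 = 6, rank ∂_2 = 13 ⇒ b_1 = 21 − 6 − 13 = 2; all invariant factors of ∂_2 are 1 so no torsion. So H_1 = Z^2.
rank ∂_2 = 13, rank ∂_3 = 0 ⇒ b_2 = 14 − 13 − 0 = 1. So H_2 = Z.

b_0 = 1, b_1 = 2, b_2 = 1.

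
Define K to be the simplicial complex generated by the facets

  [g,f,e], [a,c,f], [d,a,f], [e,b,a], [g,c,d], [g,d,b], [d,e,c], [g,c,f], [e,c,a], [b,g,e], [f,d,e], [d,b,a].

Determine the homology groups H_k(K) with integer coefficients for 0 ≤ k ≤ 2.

Order the vertices as a < b < c < d < e < f < g. Listing each simplex with vertices in this order, K has dimension 2 with simplices:

  0-simplices (7): a, b, c, d, e, f, g
  1-simplices (18): ab, ac, ad, ae, af, bd, be, bg, cd, ce, cf, cg, de, df, dg, ef, eg, fg
  2-simplices (12): abd, abe, ace, acf, adf, bdg, beg, cde, cdg, cfg, def, efg

giving chain groups C_0 ≅ Z^7, C_1 ≅ Z^18, C_2 ≅ Z^12.

Boundary ∂_1: C_1 → C_0 maps an edge to its endpoints' difference, ∂[p,q] = q − p. For instance
  ∂eg = g − e.
The 7×18 boundary matrix has rank 6 and Smith normal form diag(1,1,1,1,1,1).

Boundary ∂_2: C_2 → C_1 maps a triangle to the signed sum of its edges. For instance
  ∂bdg = dg − bg + bd,
  ∂cdg = dg − cg + cd.
As a 18×12 matrix over Z this has rank 12, with invariant factors (1,1,1,1,1,1,1,1,1,1,1,2).

Now H_k = ker ∂_k / im ∂_{k+1}, so:

  H_0: rank C_0 − rank ∂_1 = 7 − 6 = 1, and the invariant factors of ∂_1 are all 1, so H_0 = Z.
  H_1: rank ker ∂_1 − rank ∂_2 = (18 − 6) − 12 = 0, and ∂_2 has invariant factor 2 > 1, so H_1 = Z/2Z.
  H_2: rank ker ∂_2 − rank ∂_3 = (12 − 12) − 0 = 0, and there is no ∂_3, so H_2 = 0.

H_0 ≅ Z,  H_1 ≅ Z/2Z,  H_2 = 0.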